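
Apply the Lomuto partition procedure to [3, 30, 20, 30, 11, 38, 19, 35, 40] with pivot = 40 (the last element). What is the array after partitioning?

Lomuto partition with pivot = 40:

Initial array: [3, 30, 20, 30, 11, 38, 19, 35, 40]

arr[0]=3 <= 40: swap with position 0, array becomes [3, 30, 20, 30, 11, 38, 19, 35, 40]
arr[1]=30 <= 40: swap with position 1, array becomes [3, 30, 20, 30, 11, 38, 19, 35, 40]
arr[2]=20 <= 40: swap with position 2, array becomes [3, 30, 20, 30, 11, 38, 19, 35, 40]
arr[3]=30 <= 40: swap with position 3, array becomes [3, 30, 20, 30, 11, 38, 19, 35, 40]
arr[4]=11 <= 40: swap with position 4, array becomes [3, 30, 20, 30, 11, 38, 19, 35, 40]
arr[5]=38 <= 40: swap with position 5, array becomes [3, 30, 20, 30, 11, 38, 19, 35, 40]
arr[6]=19 <= 40: swap with position 6, array becomes [3, 30, 20, 30, 11, 38, 19, 35, 40]
arr[7]=35 <= 40: swap with position 7, array becomes [3, 30, 20, 30, 11, 38, 19, 35, 40]

Place pivot at position 8: [3, 30, 20, 30, 11, 38, 19, 35, 40]
Pivot position: 8

After partitioning with pivot 40, the array becomes [3, 30, 20, 30, 11, 38, 19, 35, 40]. The pivot is placed at index 8. All elements to the left of the pivot are <= 40, and all elements to the right are > 40.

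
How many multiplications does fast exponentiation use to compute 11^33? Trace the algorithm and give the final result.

Computing 11^33 by squaring (build up from 11^1; each line after the first costs one multiplication):

11^1 = 11
11^2 = (11^1)^2 = 11^2 = 121
11^4 = (11^2)^2 = 121^2 = 14641
11^8 = (11^4)^2 = 14641^2 = 214358881
11^16 = (11^8)^2 = 214358881^2 = 45949729863572161
11^32 = (11^16)^2 = 45949729863572161^2 = 2111377674535255285545615254209921
11^33 = 11 * 11^32 = 11 * 2111377674535255285545615254209921 = 23225154419887808141001767796309131

Result: 23225154419887808141001767796309131
Multiplications needed: 6 (6 lines after 11^1)

11^33 = 23225154419887808141001767796309131. Using exponentiation by squaring, this requires 6 multiplications. The key idea: if the exponent is even, square the half-power; if odd, multiply by the base once.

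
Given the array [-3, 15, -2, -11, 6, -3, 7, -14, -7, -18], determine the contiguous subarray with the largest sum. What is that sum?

Using Kadane's algorithm on [-3, 15, -2, -11, 6, -3, 7, -14, -7, -18]:

Scanning through the array:
Position 1 (value 15): max_ending_here = 15, max_so_far = 15
Position 2 (value -2): max_ending_here = 13, max_so_far = 15
Position 3 (value -11): max_ending_here = 2, max_so_far = 15
Position 4 (value 6): max_ending_here = 8, max_so_far = 15
Position 5 (value -3): max_ending_here = 5, max_so_far = 15
Position 6 (value 7): max_ending_here = 12, max_so_far = 15
Position 7 (value -14): max_ending_here = -2, max_so_far = 15
Position 8 (value -7): max_ending_here = -7, max_so_far = 15
Position 9 (value -18): max_ending_here = -18, max_so_far = 15

Maximum subarray: [15]
Maximum sum: 15

The maximum subarray is [15] with sum 15. This subarray runs from index 1 to index 1.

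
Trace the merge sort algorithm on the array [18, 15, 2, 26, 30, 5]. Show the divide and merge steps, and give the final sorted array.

Merge sort trace:

Split: [18, 15, 2, 26, 30, 5] -> [18, 15, 2] and [26, 30, 5]
  Split: [18, 15, 2] -> [18] and [15, 2]
    Split: [15, 2] -> [15] and [2]
    Merge: [15] + [2] -> [2, 15]
  Merge: [18] + [2, 15] -> [2, 15, 18]
  Split: [26, 30, 5] -> [26] and [30, 5]
    Split: [30, 5] -> [30] and [5]
    Merge: [30] + [5] -> [5, 30]
  Merge: [26] + [5, 30] -> [5, 26, 30]
Merge: [2, 15, 18] + [5, 26, 30] -> [2, 5, 15, 18, 26, 30]

Final sorted array: [2, 5, 15, 18, 26, 30]

The merge sort proceeds by recursively splitting the array and merging sorted halves.
After all merges, the sorted array is [2, 5, 15, 18, 26, 30].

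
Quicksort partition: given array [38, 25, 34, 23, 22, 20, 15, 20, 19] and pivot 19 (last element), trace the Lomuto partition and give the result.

Lomuto partition with pivot = 19:

Initial array: [38, 25, 34, 23, 22, 20, 15, 20, 19]

arr[0]=38 > 19: no swap
arr[1]=25 > 19: no swap
arr[2]=34 > 19: no swap
arr[3]=23 > 19: no swap
arr[4]=22 > 19: no swap
arr[5]=20 > 19: no swap
arr[6]=15 <= 19: swap with position 0, array becomes [15, 25, 34, 23, 22, 20, 38, 20, 19]
arr[7]=20 > 19: no swap

Place pivot at position 1: [15, 19, 34, 23, 22, 20, 38, 20, 25]
Pivot position: 1

After partitioning with pivot 19, the array becomes [15, 19, 34, 23, 22, 20, 38, 20, 25]. The pivot is placed at index 1. All elements to the left of the pivot are <= 19, and all elements to the right are > 19.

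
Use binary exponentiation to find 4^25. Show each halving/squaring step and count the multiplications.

Computing 4^25 by squaring (build up from 4^1; each line after the first costs one multiplication):

4^1 = 4
4^2 = (4^1)^2 = 4^2 = 16
4^3 = 4 * 4^2 = 4 * 16 = 64
4^6 = (4^3)^2 = 64^2 = 4096
4^12 = (4^6)^2 = 4096^2 = 16777216
4^24 = (4^12)^2 = 16777216^2 = 281474976710656
4^25 = 4 * 4^24 = 4 * 281474976710656 = 1125899906842624

Result: 1125899906842624
Multiplications needed: 6 (6 lines after 4^1)

4^25 = 1125899906842624. Using exponentiation by squaring, this requires 6 multiplications. The key idea: if the exponent is even, square the half-power; if odd, multiply by the base once.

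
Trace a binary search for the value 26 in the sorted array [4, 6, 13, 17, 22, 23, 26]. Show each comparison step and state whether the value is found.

Binary search for 26 in [4, 6, 13, 17, 22, 23, 26]:

lo=0, hi=6, mid=3, arr[mid]=17 -> 17 < 26, search right half
lo=4, hi=6, mid=5, arr[mid]=23 -> 23 < 26, search right half
lo=6, hi=6, mid=6, arr[mid]=26 -> Found target at index 6!

Binary search finds 26 at index 6 after 3 comparisons. The search repeatedly halves the search space by comparing with the middle element.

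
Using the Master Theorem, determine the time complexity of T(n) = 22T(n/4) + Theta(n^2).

Master Theorem for T(n) = 22T(n/4) + O(n^2):

a = 22, b = 4, c = 2
log_b(a) = log_4(22) = 2.2297

Case 1: c = 2 < log_4(22) = 2.2297
T(n) = O(n^(log_4 22))

For T(n) = 22T(n/4) + O(n^2): log_4(22) = 2.2297. This is Case 1 of the Master Theorem (c < log_b(a), work dominated by leaves), giving O(n^(log_4 22)).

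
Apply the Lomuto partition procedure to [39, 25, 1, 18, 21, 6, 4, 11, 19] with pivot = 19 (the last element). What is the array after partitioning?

Lomuto partition with pivot = 19:

Initial array: [39, 25, 1, 18, 21, 6, 4, 11, 19]

arr[0]=39 > 19: no swap
arr[1]=25 > 19: no swap
arr[2]=1 <= 19: swap with position 0, array becomes [1, 25, 39, 18, 21, 6, 4, 11, 19]
arr[3]=18 <= 19: swap with position 1, array becomes [1, 18, 39, 25, 21, 6, 4, 11, 19]
arr[4]=21 > 19: no swap
arr[5]=6 <= 19: swap with position 2, array becomes [1, 18, 6, 25, 21, 39, 4, 11, 19]
arr[6]=4 <= 19: swap with position 3, array becomes [1, 18, 6, 4, 21, 39, 25, 11, 19]
arr[7]=11 <= 19: swap with position 4, array becomes [1, 18, 6, 4, 11, 39, 25, 21, 19]

Place pivot at position 5: [1, 18, 6, 4, 11, 19, 25, 21, 39]
Pivot position: 5

After partitioning with pivot 19, the array becomes [1, 18, 6, 4, 11, 19, 25, 21, 39]. The pivot is placed at index 5. All elements to the left of the pivot are <= 19, and all elements to the right are > 19.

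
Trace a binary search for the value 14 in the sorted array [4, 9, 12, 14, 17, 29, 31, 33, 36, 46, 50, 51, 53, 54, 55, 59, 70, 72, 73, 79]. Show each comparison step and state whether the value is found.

Binary search for 14 in [4, 9, 12, 14, 17, 29, 31, 33, 36, 46, 50, 51, 53, 54, 55, 59, 70, 72, 73, 79]:

lo=0, hi=19, mid=9, arr[mid]=46 -> 46 > 14, search left half
lo=0, hi=8, mid=4, arr[mid]=17 -> 17 > 14, search left half
lo=0, hi=3, mid=1, arr[mid]=9 -> 9 < 14, search right half
lo=2, hi=3, mid=2, arr[mid]=12 -> 12 < 14, search right half
lo=3, hi=3, mid=3, arr[mid]=14 -> Found target at index 3!

Binary search finds 14 at index 3 after 5 comparisons. The search repeatedly halves the search space by comparing with the middle element.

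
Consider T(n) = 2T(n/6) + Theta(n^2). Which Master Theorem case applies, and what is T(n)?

Master Theorem for T(n) = 2T(n/6) + O(n^2):

a = 2, b = 6, c = 2
log_b(a) = log_6(2) = 0.3869

Case 3: c = 2 > log_6(2) = 0.3869
T(n) = O(n^2) = O(n^2)

For T(n) = 2T(n/6) + O(n^2): log_6(2) = 0.3869. This is Case 3 of the Master Theorem (c > log_b(a), work dominated by root), giving O(n^2).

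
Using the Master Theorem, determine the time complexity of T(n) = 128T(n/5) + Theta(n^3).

Master Theorem for T(n) = 128T(n/5) + O(n^3):

a = 128, b = 5, c = 3
log_b(a) = log_5(128) = 3.0147

Case 1: c = 3 < log_5(128) = 3.0147
T(n) = O(n^(log_5 128))

For T(n) = 128T(n/5) + O(n^3): log_5(128) = 3.0147. This is Case 1 of the Master Theorem (c < log_b(a), work dominated by leaves), giving O(n^(log_5 128)).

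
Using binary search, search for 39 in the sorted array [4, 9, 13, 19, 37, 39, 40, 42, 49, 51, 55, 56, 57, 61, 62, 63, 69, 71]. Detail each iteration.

Binary search for 39 in [4, 9, 13, 19, 37, 39, 40, 42, 49, 51, 55, 56, 57, 61, 62, 63, 69, 71]:

lo=0, hi=17, mid=8, arr[mid]=49 -> 49 > 39, search left half
lo=0, hi=7, mid=3, arr[mid]=19 -> 19 < 39, search right half
lo=4, hi=7, mid=5, arr[mid]=39 -> Found target at index 5!

Binary search finds 39 at index 5 after 3 comparisons. The search repeatedly halves the search space by comparing with the middle element.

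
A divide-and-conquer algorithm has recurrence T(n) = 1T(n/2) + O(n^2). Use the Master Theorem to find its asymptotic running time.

Master Theorem for T(n) = 1T(n/2) + O(n^2):

a = 1, b = 2, c = 2
log_b(a) = log_2(1) = 0.0000

Case 3: c = 2 > log_2(1) = 0.0000
T(n) = O(n^2) = O(n^2)

For T(n) = 1T(n/2) + O(n^2): log_2(1) = 0.0000. This is Case 3 of the Master Theorem (c > log_b(a), work dominated by root), giving O(n^2).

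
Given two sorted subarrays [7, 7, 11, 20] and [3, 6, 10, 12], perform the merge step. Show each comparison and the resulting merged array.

Merging process:

Compare 7 vs 3: take 3 from right. Merged: [3]
Compare 7 vs 6: take 6 from right. Merged: [3, 6]
Compare 7 vs 10: take 7 from left. Merged: [3, 6, 7]
Compare 7 vs 10: take 7 from left. Merged: [3, 6, 7, 7]
Compare 11 vs 10: take 10 from right. Merged: [3, 6, 7, 7, 10]
Compare 11 vs 12: take 11 from left. Merged: [3, 6, 7, 7, 10, 11]
Compare 20 vs 12: take 12 from right. Merged: [3, 6, 7, 7, 10, 11, 12]
Append remaining from left: [20]. Merged: [3, 6, 7, 7, 10, 11, 12, 20]

Final merged array: [3, 6, 7, 7, 10, 11, 12, 20]
Total comparisons: 7

The merged array is [3, 6, 7, 7, 10, 11, 12, 20], requiring 7 comparisons. The merge step runs in O(n) time where n is the total number of elements.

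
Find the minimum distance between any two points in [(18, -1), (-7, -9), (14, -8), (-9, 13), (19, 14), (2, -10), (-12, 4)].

Computing all pairwise distances among 7 points:

d((18, -1), (-7, -9)) = 26.2488
d((18, -1), (14, -8)) = 8.0623 <-- minimum
d((18, -1), (-9, 13)) = 30.4138
d((18, -1), (19, 14)) = 15.0333
d((18, -1), (2, -10)) = 18.3576
d((18, -1), (-12, 4)) = 30.4138
d((-7, -9), (14, -8)) = 21.0238
d((-7, -9), (-9, 13)) = 22.0907
d((-7, -9), (19, 14)) = 34.7131
d((-7, -9), (2, -10)) = 9.0554
d((-7, -9), (-12, 4)) = 13.9284
d((14, -8), (-9, 13)) = 31.1448
d((14, -8), (19, 14)) = 22.561
d((14, -8), (2, -10)) = 12.1655
d((14, -8), (-12, 4)) = 28.6356
d((-9, 13), (19, 14)) = 28.0179
d((-9, 13), (2, -10)) = 25.4951
d((-9, 13), (-12, 4)) = 9.4868
d((19, 14), (2, -10)) = 29.4109
d((19, 14), (-12, 4)) = 32.573
d((2, -10), (-12, 4)) = 19.799

Closest pair: (18, -1) and (14, -8) with distance 8.0623

The closest pair is (18, -1) and (14, -8) with Euclidean distance 8.0623. For 7 points, brute-force pairwise comparison is shown above. For large n, the divide-and-conquer algorithm (sort by x, recurse on halves, check the dividing strip) achieves O(n log n).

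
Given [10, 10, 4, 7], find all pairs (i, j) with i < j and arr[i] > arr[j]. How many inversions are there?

Finding inversions in [10, 10, 4, 7]:

(0, 2): arr[0]=10 > arr[2]=4
(0, 3): arr[0]=10 > arr[3]=7
(1, 2): arr[1]=10 > arr[2]=4
(1, 3): arr[1]=10 > arr[3]=7

Total inversions: 4

The array has 4 inversion(s): (0,2), (0,3), (1,2), (1,3). Each pair (i,j) satisfies i < j and arr[i] > arr[j].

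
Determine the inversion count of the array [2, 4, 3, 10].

Finding inversions in [2, 4, 3, 10]:

(1, 2): arr[1]=4 > arr[2]=3

Total inversions: 1

The array has 1 inversion(s): (1,2). Each pair (i,j) satisfies i < j and arr[i] > arr[j].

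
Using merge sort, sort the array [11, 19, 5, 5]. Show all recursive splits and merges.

Merge sort trace:

Split: [11, 19, 5, 5] -> [11, 19] and [5, 5]
  Split: [11, 19] -> [11] and [19]
  Merge: [11] + [19] -> [11, 19]
  Split: [5, 5] -> [5] and [5]
  Merge: [5] + [5] -> [5, 5]
Merge: [11, 19] + [5, 5] -> [5, 5, 11, 19]

Final sorted array: [5, 5, 11, 19]

The merge sort proceeds by recursively splitting the array and merging sorted halves.
After all merges, the sorted array is [5, 5, 11, 19].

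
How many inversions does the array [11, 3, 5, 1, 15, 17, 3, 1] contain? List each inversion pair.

Finding inversions in [11, 3, 5, 1, 15, 17, 3, 1]:

(0, 1): arr[0]=11 > arr[1]=3
(0, 2): arr[0]=11 > arr[2]=5
(0, 3): arr[0]=11 > arr[3]=1
(0, 6): arr[0]=11 > arr[6]=3
(0, 7): arr[0]=11 > arr[7]=1
(1, 3): arr[1]=3 > arr[3]=1
(1, 7): arr[1]=3 > arr[7]=1
(2, 3): arr[2]=5 > arr[3]=1
(2, 6): arr[2]=5 > arr[6]=3
(2, 7): arr[2]=5 > arr[7]=1
(4, 6): arr[4]=15 > arr[6]=3
(4, 7): arr[4]=15 > arr[7]=1
(5, 6): arr[5]=17 > arr[6]=3
(5, 7): arr[5]=17 > arr[7]=1
(6, 7): arr[6]=3 > arr[7]=1

Total inversions: 15

The array has 15 inversion(s): (0,1), (0,2), (0,3), (0,6), (0,7), (1,3), (1,7), (2,3), (2,6), (2,7), (4,6), (4,7), (5,6), (5,7), (6,7). Each pair (i,j) satisfies i < j and arr[i] > arr[j].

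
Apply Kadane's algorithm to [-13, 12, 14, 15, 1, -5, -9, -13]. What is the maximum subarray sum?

Using Kadane's algorithm on [-13, 12, 14, 15, 1, -5, -9, -13]:

Scanning through the array:
Position 1 (value 12): max_ending_here = 12, max_so_far = 12
Position 2 (value 14): max_ending_here = 26, max_so_far = 26
Position 3 (value 15): max_ending_here = 41, max_so_far = 41
Position 4 (value 1): max_ending_here = 42, max_so_far = 42
Position 5 (value -5): max_ending_here = 37, max_so_far = 42
Position 6 (value -9): max_ending_here = 28, max_so_far = 42
Position 7 (value -13): max_ending_here = 15, max_so_far = 42

Maximum subarray: [12, 14, 15, 1]
Maximum sum: 42

The maximum subarray is [12, 14, 15, 1] with sum 42. This subarray runs from index 1 to index 4.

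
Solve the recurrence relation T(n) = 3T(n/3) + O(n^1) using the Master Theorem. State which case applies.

Master Theorem for T(n) = 3T(n/3) + O(n^1):

a = 3, b = 3, c = 1
log_b(a) = log_3(3) = 1.0000

Case 2: c = 1 = log_3(3) = 1.0000
T(n) = O(n^1 log n) = O(n log n)

For T(n) = 3T(n/3) + O(n^1): log_3(3) = 1.0000. This is Case 2 of the Master Theorem (c = log_b(a), equal work at all levels), giving O(n log n).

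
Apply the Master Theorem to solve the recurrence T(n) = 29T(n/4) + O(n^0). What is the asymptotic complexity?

Master Theorem for T(n) = 29T(n/4) + O(n^0):

a = 29, b = 4, c = 0
log_b(a) = log_4(29) = 2.4290

Case 1: c = 0 < log_4(29) = 2.4290
T(n) = O(n^(log_4 29))

For T(n) = 29T(n/4) + O(n^0): log_4(29) = 2.4290. This is Case 1 of the Master Theorem (c < log_b(a), work dominated by leaves), giving O(n^(log_4 29)).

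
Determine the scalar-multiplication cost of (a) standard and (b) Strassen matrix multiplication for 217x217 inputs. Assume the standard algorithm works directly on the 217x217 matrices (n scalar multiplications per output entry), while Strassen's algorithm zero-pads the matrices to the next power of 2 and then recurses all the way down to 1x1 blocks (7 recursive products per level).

Matrix multiplication for 217x217 matrices:

Strassen's algorithm requires power-of-2 dimensions. Pad 217x217 to 256x256 (next power of 2).

Standard algorithm: 217^3 = 10218313 multiplications
Strassen's algorithm: 7^(log2(256)) = 7^8 = 5764801 multiplications
Savings: 10218313 - 5764801 = 4453512 multiplications

Standard: 10218313 multiplications (217^3). Strassen: 5764801 multiplications (7^8, after padding to 256x256). Strassen reduces 8 recursive multiplications to 7 at each level.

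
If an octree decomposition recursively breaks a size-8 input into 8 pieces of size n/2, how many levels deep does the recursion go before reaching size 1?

For divide and conquer with division factor 2:

Problem sizes at each level:
Level 0: 8
Level 1: 4
Level 2: 2
Level 3: 1

The root is level 0 and the size-1 base case is level 3 (the tree spans levels 0 through 3, i.e. 4 levels counting the root), so the depth is the number of divisions: log_2(8) = 3

The recursion tree depth is log_2(8) = 3. At each level, the problem size is divided by 2, so it takes 3 divisions to reduce to a base case of size 1. The algorithm makes 8 recursive calls at each level.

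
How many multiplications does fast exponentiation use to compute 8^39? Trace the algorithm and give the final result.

Computing 8^39 by squaring (build up from 8^1; each line after the first costs one multiplication):

8^1 = 8
8^2 = (8^1)^2 = 8^2 = 64
8^4 = (8^2)^2 = 64^2 = 4096
8^8 = (8^4)^2 = 4096^2 = 16777216
8^9 = 8 * 8^8 = 8 * 16777216 = 134217728
8^18 = (8^9)^2 = 134217728^2 = 18014398509481984
8^19 = 8 * 8^18 = 8 * 18014398509481984 = 144115188075855872
8^38 = (8^19)^2 = 144115188075855872^2 = 20769187434139310514121985316880384
8^39 = 8 * 8^38 = 8 * 20769187434139310514121985316880384 = 166153499473114484112975882535043072

Result: 166153499473114484112975882535043072
Multiplications needed: 8 (8 lines after 8^1)

8^39 = 166153499473114484112975882535043072. Using exponentiation by squaring, this requires 8 multiplications. The key idea: if the exponent is even, square the half-power; if odd, multiply by the base once.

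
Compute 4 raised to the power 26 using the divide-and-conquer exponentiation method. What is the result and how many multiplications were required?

Computing 4^26 by squaring (build up from 4^1; each line after the first costs one multiplication):

4^1 = 4
4^2 = (4^1)^2 = 4^2 = 16
4^3 = 4 * 4^2 = 4 * 16 = 64
4^6 = (4^3)^2 = 64^2 = 4096
4^12 = (4^6)^2 = 4096^2 = 16777216
4^13 = 4 * 4^12 = 4 * 16777216 = 67108864
4^26 = (4^13)^2 = 67108864^2 = 4503599627370496

Result: 4503599627370496
Multiplications needed: 6 (6 lines after 4^1)

4^26 = 4503599627370496. Using exponentiation by squaring, this requires 6 multiplications. The key idea: if the exponent is even, square the half-power; if odd, multiply by the base once.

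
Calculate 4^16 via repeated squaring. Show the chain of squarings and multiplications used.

Computing 4^16 by squaring (build up from 4^1; each line after the first costs one multiplication):

4^1 = 4
4^2 = (4^1)^2 = 4^2 = 16
4^4 = (4^2)^2 = 16^2 = 256
4^8 = (4^4)^2 = 256^2 = 65536
4^16 = (4^8)^2 = 65536^2 = 4294967296

Result: 4294967296
Multiplications needed: 4 (4 lines after 4^1)

4^16 = 4294967296. Using exponentiation by squaring, this requires 4 multiplications. The key idea: if the exponent is even, square the half-power; if odd, multiply by the base once.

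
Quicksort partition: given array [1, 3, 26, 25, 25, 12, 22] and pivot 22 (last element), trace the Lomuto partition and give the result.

Lomuto partition with pivot = 22:

Initial array: [1, 3, 26, 25, 25, 12, 22]

arr[0]=1 <= 22: swap with position 0, array becomes [1, 3, 26, 25, 25, 12, 22]
arr[1]=3 <= 22: swap with position 1, array becomes [1, 3, 26, 25, 25, 12, 22]
arr[2]=26 > 22: no swap
arr[3]=25 > 22: no swap
arr[4]=25 > 22: no swap
arr[5]=12 <= 22: swap with position 2, array becomes [1, 3, 12, 25, 25, 26, 22]

Place pivot at position 3: [1, 3, 12, 22, 25, 26, 25]
Pivot position: 3

After partitioning with pivot 22, the array becomes [1, 3, 12, 22, 25, 26, 25]. The pivot is placed at index 3. All elements to the left of the pivot are <= 22, and all elements to the right are > 22.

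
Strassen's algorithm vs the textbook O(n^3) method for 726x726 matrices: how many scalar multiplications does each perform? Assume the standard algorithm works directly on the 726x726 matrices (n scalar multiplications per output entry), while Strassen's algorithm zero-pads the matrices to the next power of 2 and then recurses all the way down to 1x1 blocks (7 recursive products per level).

Matrix multiplication for 726x726 matrices:

Strassen's algorithm requires power-of-2 dimensions. Pad 726x726 to 1024x1024 (next power of 2).

Standard algorithm: 726^3 = 382657176 multiplications
Strassen's algorithm: 7^(log2(1024)) = 7^10 = 282475249 multiplications
Savings: 382657176 - 282475249 = 100181927 multiplications

Standard: 382657176 multiplications (726^3). Strassen: 282475249 multiplications (7^10, after padding to 1024x1024). Strassen reduces 8 recursive multiplications to 7 at each level.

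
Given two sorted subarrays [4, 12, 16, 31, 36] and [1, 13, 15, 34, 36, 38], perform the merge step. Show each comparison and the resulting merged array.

Merging process:

Compare 4 vs 1: take 1 from right. Merged: [1]
Compare 4 vs 13: take 4 from left. Merged: [1, 4]
Compare 12 vs 13: take 12 from left. Merged: [1, 4, 12]
Compare 16 vs 13: take 13 from right. Merged: [1, 4, 12, 13]
Compare 16 vs 15: take 15 from right. Merged: [1, 4, 12, 13, 15]
Compare 16 vs 34: take 16 from left. Merged: [1, 4, 12, 13, 15, 16]
Compare 31 vs 34: take 31 from left. Merged: [1, 4, 12, 13, 15, 16, 31]
Compare 36 vs 34: take 34 from right. Merged: [1, 4, 12, 13, 15, 16, 31, 34]
Compare 36 vs 36: take 36 from left. Merged: [1, 4, 12, 13, 15, 16, 31, 34, 36]
Append remaining from right: [36, 38]. Merged: [1, 4, 12, 13, 15, 16, 31, 34, 36, 36, 38]

Final merged array: [1, 4, 12, 13, 15, 16, 31, 34, 36, 36, 38]
Total comparisons: 9

The merged array is [1, 4, 12, 13, 15, 16, 31, 34, 36, 36, 38], requiring 9 comparisons. The merge step runs in O(n) time where n is the total number of elements.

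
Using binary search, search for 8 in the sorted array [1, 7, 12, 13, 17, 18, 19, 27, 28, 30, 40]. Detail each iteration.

Binary search for 8 in [1, 7, 12, 13, 17, 18, 19, 27, 28, 30, 40]:

lo=0, hi=10, mid=5, arr[mid]=18 -> 18 > 8, search left half
lo=0, hi=4, mid=2, arr[mid]=12 -> 12 > 8, search left half
lo=0, hi=1, mid=0, arr[mid]=1 -> 1 < 8, search right half
lo=1, hi=1, mid=1, arr[mid]=7 -> 7 < 8, search right half
lo=2 > hi=1, target 8 not found

Binary search determines that 8 is not in the array after 4 comparisons. The search space was exhausted without finding the target.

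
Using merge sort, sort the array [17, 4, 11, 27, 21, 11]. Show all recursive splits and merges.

Merge sort trace:

Split: [17, 4, 11, 27, 21, 11] -> [17, 4, 11] and [27, 21, 11]
  Split: [17, 4, 11] -> [17] and [4, 11]
    Split: [4, 11] -> [4] and [11]
    Merge: [4] + [11] -> [4, 11]
  Merge: [17] + [4, 11] -> [4, 11, 17]
  Split: [27, 21, 11] -> [27] and [21, 11]
    Split: [21, 11] -> [21] and [11]
    Merge: [21] + [11] -> [11, 21]
  Merge: [27] + [11, 21] -> [11, 21, 27]
Merge: [4, 11, 17] + [11, 21, 27] -> [4, 11, 11, 17, 21, 27]

Final sorted array: [4, 11, 11, 17, 21, 27]

The merge sort proceeds by recursively splitting the array and merging sorted halves.
After all merges, the sorted array is [4, 11, 11, 17, 21, 27].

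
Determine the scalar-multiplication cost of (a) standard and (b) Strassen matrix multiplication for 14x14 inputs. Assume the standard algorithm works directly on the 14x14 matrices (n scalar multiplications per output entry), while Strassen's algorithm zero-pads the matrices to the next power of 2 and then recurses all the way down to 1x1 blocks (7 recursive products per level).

Matrix multiplication for 14x14 matrices:

Strassen's algorithm requires power-of-2 dimensions. Pad 14x14 to 16x16 (next power of 2).

Standard algorithm: 14^3 = 2744 multiplications
Strassen's algorithm: 7^(log2(16)) = 7^4 = 2401 multiplications
Savings: 2744 - 2401 = 343 multiplications

Standard: 2744 multiplications (14^3). Strassen: 2401 multiplications (7^4, after padding to 16x16). Strassen reduces 8 recursive multiplications to 7 at each level.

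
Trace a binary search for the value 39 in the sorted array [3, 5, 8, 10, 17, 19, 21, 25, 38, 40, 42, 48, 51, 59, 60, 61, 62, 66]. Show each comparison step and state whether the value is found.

Binary search for 39 in [3, 5, 8, 10, 17, 19, 21, 25, 38, 40, 42, 48, 51, 59, 60, 61, 62, 66]:

lo=0, hi=17, mid=8, arr[mid]=38 -> 38 < 39, search right half
lo=9, hi=17, mid=13, arr[mid]=59 -> 59 > 39, search left half
lo=9, hi=12, mid=10, arr[mid]=42 -> 42 > 39, search left half
lo=9, hi=9, mid=9, arr[mid]=40 -> 40 > 39, search left half
lo=9 > hi=8, target 39 not found

Binary search determines that 39 is not in the array after 4 comparisons. The search space was exhausted without finding the target.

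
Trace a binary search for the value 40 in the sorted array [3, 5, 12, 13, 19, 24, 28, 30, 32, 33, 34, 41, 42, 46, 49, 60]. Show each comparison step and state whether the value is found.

Binary search for 40 in [3, 5, 12, 13, 19, 24, 28, 30, 32, 33, 34, 41, 42, 46, 49, 60]:

lo=0, hi=15, mid=7, arr[mid]=30 -> 30 < 40, search right half
lo=8, hi=15, mid=11, arr[mid]=41 -> 41 > 40, search left half
lo=8, hi=10, mid=9, arr[mid]=33 -> 33 < 40, search right half
lo=10, hi=10, mid=10, arr[mid]=34 -> 34 < 40, search right half
lo=11 > hi=10, target 40 not found

Binary search determines that 40 is not in the array after 4 comparisons. The search space was exhausted without finding the target.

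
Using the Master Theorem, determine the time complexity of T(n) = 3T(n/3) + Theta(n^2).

Master Theorem for T(n) = 3T(n/3) + O(n^2):

a = 3, b = 3, c = 2
log_b(a) = log_3(3) = 1.0000

Case 3: c = 2 > log_3(3) = 1.0000
T(n) = O(n^2) = O(n^2)

For T(n) = 3T(n/3) + O(n^2): log_3(3) = 1.0000. This is Case 3 of the Master Theorem (c > log_b(a), work dominated by root), giving O(n^2).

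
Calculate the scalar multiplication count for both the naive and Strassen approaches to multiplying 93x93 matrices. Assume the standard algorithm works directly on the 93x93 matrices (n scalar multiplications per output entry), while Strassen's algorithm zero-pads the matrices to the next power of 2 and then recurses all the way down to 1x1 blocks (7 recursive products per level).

Matrix multiplication for 93x93 matrices:

Strassen's algorithm requires power-of-2 dimensions. Pad 93x93 to 128x128 (next power of 2).

Standard algorithm: 93^3 = 804357 multiplications
Strassen's algorithm: 7^(log2(128)) = 7^7 = 823543 multiplications
Difference: 804357 - 823543 = -19186 (Strassen uses MORE here due to padding overhead — for small or just-over-power-of-2 n, padding can outweigh the per-level savings)

Standard: 804357 multiplications (93^3). Strassen: 823543 multiplications (7^7, after padding to 128x128). Strassen reduces 8 recursive multiplications to 7 at each level.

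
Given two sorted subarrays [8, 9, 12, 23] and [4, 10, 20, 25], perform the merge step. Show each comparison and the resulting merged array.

Merging process:

Compare 8 vs 4: take 4 from right. Merged: [4]
Compare 8 vs 10: take 8 from left. Merged: [4, 8]
Compare 9 vs 10: take 9 from left. Merged: [4, 8, 9]
Compare 12 vs 10: take 10 from right. Merged: [4, 8, 9, 10]
Compare 12 vs 20: take 12 from left. Merged: [4, 8, 9, 10, 12]
Compare 23 vs 20: take 20 from right. Merged: [4, 8, 9, 10, 12, 20]
Compare 23 vs 25: take 23 from left. Merged: [4, 8, 9, 10, 12, 20, 23]
Append remaining from right: [25]. Merged: [4, 8, 9, 10, 12, 20, 23, 25]

Final merged array: [4, 8, 9, 10, 12, 20, 23, 25]
Total comparisons: 7

The merged array is [4, 8, 9, 10, 12, 20, 23, 25], requiring 7 comparisons. The merge step runs in O(n) time where n is the total number of elements.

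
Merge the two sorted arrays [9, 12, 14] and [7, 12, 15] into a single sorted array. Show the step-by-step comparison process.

Merging process:

Compare 9 vs 7: take 7 from right. Merged: [7]
Compare 9 vs 12: take 9 from left. Merged: [7, 9]
Compare 12 vs 12: take 12 from left. Merged: [7, 9, 12]
Compare 14 vs 12: take 12 from right. Merged: [7, 9, 12, 12]
Compare 14 vs 15: take 14 from left. Merged: [7, 9, 12, 12, 14]
Append remaining from right: [15]. Merged: [7, 9, 12, 12, 14, 15]

Final merged array: [7, 9, 12, 12, 14, 15]
Total comparisons: 5

The merged array is [7, 9, 12, 12, 14, 15], requiring 5 comparisons. The merge step runs in O(n) time where n is the total number of elements.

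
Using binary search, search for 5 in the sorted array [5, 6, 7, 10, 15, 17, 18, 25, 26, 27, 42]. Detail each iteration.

Binary search for 5 in [5, 6, 7, 10, 15, 17, 18, 25, 26, 27, 42]:

lo=0, hi=10, mid=5, arr[mid]=17 -> 17 > 5, search left half
lo=0, hi=4, mid=2, arr[mid]=7 -> 7 > 5, search left half
lo=0, hi=1, mid=0, arr[mid]=5 -> Found target at index 0!

Binary search finds 5 at index 0 after 3 comparisons. The search repeatedly halves the search space by comparing with the middle element.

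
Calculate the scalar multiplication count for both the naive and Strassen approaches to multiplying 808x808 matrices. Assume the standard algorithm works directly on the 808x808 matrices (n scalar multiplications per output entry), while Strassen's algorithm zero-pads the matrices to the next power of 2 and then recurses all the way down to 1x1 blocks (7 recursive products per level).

Matrix multiplication for 808x808 matrices:

Strassen's algorithm requires power-of-2 dimensions. Pad 808x808 to 1024x1024 (next power of 2).

Standard algorithm: 808^3 = 527514112 multiplications
Strassen's algorithm: 7^(log2(1024)) = 7^10 = 282475249 multiplications
Savings: 527514112 - 282475249 = 245038863 multiplications

Standard: 527514112 multiplications (808^3). Strassen: 282475249 multiplications (7^10, after padding to 1024x1024). Strassen reduces 8 recursive multiplications to 7 at each level.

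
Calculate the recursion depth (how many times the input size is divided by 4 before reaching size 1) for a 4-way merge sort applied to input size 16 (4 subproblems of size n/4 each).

For divide and conquer with division factor 4:

Problem sizes at each level:
Level 0: 16
Level 1: 4
Level 2: 1

The root is level 0 and the size-1 base case is level 2 (the tree spans levels 0 through 2, i.e. 3 levels counting the root), so the depth is the number of divisions: log_4(16) = 2

The recursion tree depth is log_4(16) = 2. At each level, the problem size is divided by 4, so it takes 2 divisions to reduce to a base case of size 1. The algorithm makes 4 recursive calls at each level.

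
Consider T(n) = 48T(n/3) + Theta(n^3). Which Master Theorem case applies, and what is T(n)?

Master Theorem for T(n) = 48T(n/3) + O(n^3):

a = 48, b = 3, c = 3
log_b(a) = log_3(48) = 3.5237

Case 1: c = 3 < log_3(48) = 3.5237
T(n) = O(n^(log_3 48))

For T(n) = 48T(n/3) + O(n^3): log_3(48) = 3.5237. This is Case 1 of the Master Theorem (c < log_b(a), work dominated by leaves), giving O(n^(log_3 48)).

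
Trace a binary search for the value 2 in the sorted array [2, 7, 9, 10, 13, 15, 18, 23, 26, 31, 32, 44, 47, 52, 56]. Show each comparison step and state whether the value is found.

Binary search for 2 in [2, 7, 9, 10, 13, 15, 18, 23, 26, 31, 32, 44, 47, 52, 56]:

lo=0, hi=14, mid=7, arr[mid]=23 -> 23 > 2, search left half
lo=0, hi=6, mid=3, arr[mid]=10 -> 10 > 2, search left half
lo=0, hi=2, mid=1, arr[mid]=7 -> 7 > 2, search left half
lo=0, hi=0, mid=0, arr[mid]=2 -> Found target at index 0!

Binary search finds 2 at index 0 after 4 comparisons. The search repeatedly halves the search space by comparing with the middle element.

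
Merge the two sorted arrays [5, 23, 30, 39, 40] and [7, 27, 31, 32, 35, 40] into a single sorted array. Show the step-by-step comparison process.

Merging process:

Compare 5 vs 7: take 5 from left. Merged: [5]
Compare 23 vs 7: take 7 from right. Merged: [5, 7]
Compare 23 vs 27: take 23 from left. Merged: [5, 7, 23]
Compare 30 vs 27: take 27 from right. Merged: [5, 7, 23, 27]
Compare 30 vs 31: take 30 from left. Merged: [5, 7, 23, 27, 30]
Compare 39 vs 31: take 31 from right. Merged: [5, 7, 23, 27, 30, 31]
Compare 39 vs 32: take 32 from right. Merged: [5, 7, 23, 27, 30, 31, 32]
Compare 39 vs 35: take 35 from right. Merged: [5, 7, 23, 27, 30, 31, 32, 35]
Compare 39 vs 40: take 39 from left. Merged: [5, 7, 23, 27, 30, 31, 32, 35, 39]
Compare 40 vs 40: take 40 from left. Merged: [5, 7, 23, 27, 30, 31, 32, 35, 39, 40]
Append remaining from right: [40]. Merged: [5, 7, 23, 27, 30, 31, 32, 35, 39, 40, 40]

Final merged array: [5, 7, 23, 27, 30, 31, 32, 35, 39, 40, 40]
Total comparisons: 10

The merged array is [5, 7, 23, 27, 30, 31, 32, 35, 39, 40, 40], requiring 10 comparisons. The merge step runs in O(n) time where n is the total number of elements.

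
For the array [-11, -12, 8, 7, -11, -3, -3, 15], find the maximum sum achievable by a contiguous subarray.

Using Kadane's algorithm on [-11, -12, 8, 7, -11, -3, -3, 15]:

Scanning through the array:
Position 1 (value -12): max_ending_here = -12, max_so_far = -11
Position 2 (value 8): max_ending_here = 8, max_so_far = 8
Position 3 (value 7): max_ending_here = 15, max_so_far = 15
Position 4 (value -11): max_ending_here = 4, max_so_far = 15
Position 5 (value -3): max_ending_here = 1, max_so_far = 15
Position 6 (value -3): max_ending_here = -2, max_so_far = 15
Position 7 (value 15): max_ending_here = 15, max_so_far = 15

Maximum subarray: [8, 7]
Maximum sum: 15

The maximum subarray is [8, 7] with sum 15. This subarray runs from index 2 to index 3.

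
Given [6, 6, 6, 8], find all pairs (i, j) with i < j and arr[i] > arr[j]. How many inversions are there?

Finding inversions in [6, 6, 6, 8]:


Total inversions: 0

The array has 0 inversions. It is already sorted.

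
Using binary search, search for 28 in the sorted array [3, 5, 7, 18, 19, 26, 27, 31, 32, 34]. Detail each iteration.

Binary search for 28 in [3, 5, 7, 18, 19, 26, 27, 31, 32, 34]:

lo=0, hi=9, mid=4, arr[mid]=19 -> 19 < 28, search right half
lo=5, hi=9, mid=7, arr[mid]=31 -> 31 > 28, search left half
lo=5, hi=6, mid=5, arr[mid]=26 -> 26 < 28, search right half
lo=6, hi=6, mid=6, arr[mid]=27 -> 27 < 28, search right half
lo=7 > hi=6, target 28 not found

Binary search determines that 28 is not in the array after 4 comparisons. The search space was exhausted without finding the target.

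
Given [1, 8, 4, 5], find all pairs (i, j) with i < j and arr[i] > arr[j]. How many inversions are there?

Finding inversions in [1, 8, 4, 5]:

(1, 2): arr[1]=8 > arr[2]=4
(1, 3): arr[1]=8 > arr[3]=5

Total inversions: 2

The array has 2 inversion(s): (1,2), (1,3). Each pair (i,j) satisfies i < j and arr[i] > arr[j].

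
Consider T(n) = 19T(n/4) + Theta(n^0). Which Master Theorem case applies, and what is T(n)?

Master Theorem for T(n) = 19T(n/4) + O(n^0):

a = 19, b = 4, c = 0
log_b(a) = log_4(19) = 2.1240

Case 1: c = 0 < log_4(19) = 2.1240
T(n) = O(n^(log_4 19))

For T(n) = 19T(n/4) + O(n^0): log_4(19) = 2.1240. This is Case 1 of the Master Theorem (c < log_b(a), work dominated by leaves), giving O(n^(log_4 19)).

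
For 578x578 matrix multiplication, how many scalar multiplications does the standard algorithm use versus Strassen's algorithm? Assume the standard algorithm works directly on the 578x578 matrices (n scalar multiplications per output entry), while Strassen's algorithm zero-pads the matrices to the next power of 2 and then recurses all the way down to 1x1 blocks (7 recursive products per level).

Matrix multiplication for 578x578 matrices:

Strassen's algorithm requires power-of-2 dimensions. Pad 578x578 to 1024x1024 (next power of 2).

Standard algorithm: 578^3 = 193100552 multiplications
Strassen's algorithm: 7^(log2(1024)) = 7^10 = 282475249 multiplications
Difference: 193100552 - 282475249 = -89374697 (Strassen uses MORE here due to padding overhead — for small or just-over-power-of-2 n, padding can outweigh the per-level savings)

Standard: 193100552 multiplications (578^3). Strassen: 282475249 multiplications (7^10, after padding to 1024x1024). Strassen reduces 8 recursive multiplications to 7 at each level.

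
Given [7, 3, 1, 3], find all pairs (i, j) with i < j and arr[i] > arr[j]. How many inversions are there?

Finding inversions in [7, 3, 1, 3]:

(0, 1): arr[0]=7 > arr[1]=3
(0, 2): arr[0]=7 > arr[2]=1
(0, 3): arr[0]=7 > arr[3]=3
(1, 2): arr[1]=3 > arr[2]=1

Total inversions: 4

The array has 4 inversion(s): (0,1), (0,2), (0,3), (1,2). Each pair (i,j) satisfies i < j and arr[i] > arr[j].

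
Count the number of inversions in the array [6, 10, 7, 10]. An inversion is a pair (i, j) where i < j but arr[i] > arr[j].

Finding inversions in [6, 10, 7, 10]:

(1, 2): arr[1]=10 > arr[2]=7

Total inversions: 1

The array has 1 inversion(s): (1,2). Each pair (i,j) satisfies i < j and arr[i] > arr[j].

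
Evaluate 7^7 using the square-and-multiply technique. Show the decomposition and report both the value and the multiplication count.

Computing 7^7 by squaring (build up from 7^1; each line after the first costs one multiplication):

7^1 = 7
7^2 = (7^1)^2 = 7^2 = 49
7^3 = 7 * 7^2 = 7 * 49 = 343
7^6 = (7^3)^2 = 343^2 = 117649
7^7 = 7 * 7^6 = 7 * 117649 = 823543

Result: 823543
Multiplications needed: 4 (4 lines after 7^1)

7^7 = 823543. Using exponentiation by squaring, this requires 4 multiplications. The key idea: if the exponent is even, square the half-power; if odd, multiply by the base once.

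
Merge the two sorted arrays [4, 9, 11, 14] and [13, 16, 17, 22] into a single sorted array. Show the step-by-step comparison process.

Merging process:

Compare 4 vs 13: take 4 from left. Merged: [4]
Compare 9 vs 13: take 9 from left. Merged: [4, 9]
Compare 11 vs 13: take 11 from left. Merged: [4, 9, 11]
Compare 14 vs 13: take 13 from right. Merged: [4, 9, 11, 13]
Compare 14 vs 16: take 14 from left. Merged: [4, 9, 11, 13, 14]
Append remaining from right: [16, 17, 22]. Merged: [4, 9, 11, 13, 14, 16, 17, 22]

Final merged array: [4, 9, 11, 13, 14, 16, 17, 22]
Total comparisons: 5

The merged array is [4, 9, 11, 13, 14, 16, 17, 22], requiring 5 comparisons. The merge step runs in O(n) time where n is the total number of elements.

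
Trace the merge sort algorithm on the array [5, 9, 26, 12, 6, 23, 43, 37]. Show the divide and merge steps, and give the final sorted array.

Merge sort trace:

Split: [5, 9, 26, 12, 6, 23, 43, 37] -> [5, 9, 26, 12] and [6, 23, 43, 37]
  Split: [5, 9, 26, 12] -> [5, 9] and [26, 12]
    Split: [5, 9] -> [5] and [9]
    Merge: [5] + [9] -> [5, 9]
    Split: [26, 12] -> [26] and [12]
    Merge: [26] + [12] -> [12, 26]
  Merge: [5, 9] + [12, 26] -> [5, 9, 12, 26]
  Split: [6, 23, 43, 37] -> [6, 23] and [43, 37]
    Split: [6, 23] -> [6] and [23]
    Merge: [6] + [23] -> [6, 23]
    Split: [43, 37] -> [43] and [37]
    Merge: [43] + [37] -> [37, 43]
  Merge: [6, 23] + [37, 43] -> [6, 23, 37, 43]
Merge: [5, 9, 12, 26] + [6, 23, 37, 43] -> [5, 6, 9, 12, 23, 26, 37, 43]

Final sorted array: [5, 6, 9, 12, 23, 26, 37, 43]

The merge sort proceeds by recursively splitting the array and merging sorted halves.
After all merges, the sorted array is [5, 6, 9, 12, 23, 26, 37, 43].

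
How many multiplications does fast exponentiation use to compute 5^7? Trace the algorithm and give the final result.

Computing 5^7 by squaring (build up from 5^1; each line after the first costs one multiplication):

5^1 = 5
5^2 = (5^1)^2 = 5^2 = 25
5^3 = 5 * 5^2 = 5 * 25 = 125
5^6 = (5^3)^2 = 125^2 = 15625
5^7 = 5 * 5^6 = 5 * 15625 = 78125

Result: 78125
Multiplications needed: 4 (4 lines after 5^1)

5^7 = 78125. Using exponentiation by squaring, this requires 4 multiplications. The key idea: if the exponent is even, square the half-power; if odd, multiply by the base once.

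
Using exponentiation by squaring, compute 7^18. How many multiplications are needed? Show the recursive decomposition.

Computing 7^18 by squaring (build up from 7^1; each line after the first costs one multiplication):

7^1 = 7
7^2 = (7^1)^2 = 7^2 = 49
7^4 = (7^2)^2 = 49^2 = 2401
7^8 = (7^4)^2 = 2401^2 = 5764801
7^9 = 7 * 7^8 = 7 * 5764801 = 40353607
7^18 = (7^9)^2 = 40353607^2 = 1628413597910449

Result: 1628413597910449
Multiplications needed: 5 (5 lines after 7^1)

7^18 = 1628413597910449. Using exponentiation by squaring, this requires 5 multiplications. The key idea: if the exponent is even, square the half-power; if odd, multiply by the base once.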